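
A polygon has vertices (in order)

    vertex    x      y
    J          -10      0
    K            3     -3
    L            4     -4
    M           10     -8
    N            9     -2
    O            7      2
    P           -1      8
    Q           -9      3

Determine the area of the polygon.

Apply Gauss's area formula: 2A = Σ (x_i·y_{i+1} − x_{i+1}·y_i), indices taken mod 8.
Σ = (30) + (0) + (8) + (52) + (32) + (58) + (69) + (30) = 279
Area = |Σ|/2 = 139.5.

139.5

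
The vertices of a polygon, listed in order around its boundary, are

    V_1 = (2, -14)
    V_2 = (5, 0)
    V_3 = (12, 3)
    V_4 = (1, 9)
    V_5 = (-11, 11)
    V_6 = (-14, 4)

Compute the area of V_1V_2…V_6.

Apply the shoelace (surveyor's) formula: 2A = Σ (x_i·y_{i+1} − x_{i+1}·y_i), indices taken mod 6.
Cross-terms: 70, 15, 105, 110, 110, 188  ⇒  Σ = 598
Area = |Σ|/2 = 299.

299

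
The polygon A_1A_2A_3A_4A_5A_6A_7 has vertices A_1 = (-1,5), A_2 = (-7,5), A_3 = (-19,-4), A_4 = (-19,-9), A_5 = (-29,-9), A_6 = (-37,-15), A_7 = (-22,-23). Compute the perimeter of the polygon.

|A_1A_2| = √((-6)² + (0)²) = √36 = 6
|A_2A_3| = √((-12)² + (-9)²) = √225 = 15
|A_3A_4| = √((0)² + (-5)²) = √25 = 5
|A_4A_5| = √((-10)² + (0)²) = √100 = 10
|A_5A_6| = √((-8)² + (-6)²) = √100 = 10
|A_6A_7| = √((15)² + (-8)²) = √289 = 17
|A_7A_1| = √((21)² + (28)²) = √1225 = 35
Perimeter = 6 + 15 + 5 + 10 + 10 + 17 + 35 = 98.

98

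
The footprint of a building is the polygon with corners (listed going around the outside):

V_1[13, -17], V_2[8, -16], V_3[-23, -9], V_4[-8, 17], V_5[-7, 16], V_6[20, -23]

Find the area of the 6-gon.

Apply Gauss's area formula: 2A = Σ (x_i·y_{i+1} − x_{i+1}·y_i), indices taken mod 6.
Cross-terms: -72, -440, -463, -9, -159, -41  ⇒  Σ = -1184
Area = |Σ|/2 = 592.

592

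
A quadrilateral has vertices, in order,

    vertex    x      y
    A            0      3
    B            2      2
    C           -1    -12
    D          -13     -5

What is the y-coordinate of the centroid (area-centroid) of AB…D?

-945/218

Apply the surveyor's formula. First the cross-terms c_i = x_i·y_{i+1} − x_{i+1}·y_i:
  -6, -22, -151, -39  ⇒  2A = -218, A = -109.
Then Σ (y_i + y_{i+1})·c_i = 2835, so ȳ = 2835 / (6·(-109)) = -945/218.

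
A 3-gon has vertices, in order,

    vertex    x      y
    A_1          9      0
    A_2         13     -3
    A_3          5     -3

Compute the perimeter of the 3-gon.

|A_1A_2| = √((4)² + (-3)²) = √25 = 5
|A_2A_3| = √((-8)² + (0)²) = √64 = 8
|A_3A_1| = √((4)² + (3)²) = √25 = 5
Perimeter = 5 + 8 + 5 = 18.

18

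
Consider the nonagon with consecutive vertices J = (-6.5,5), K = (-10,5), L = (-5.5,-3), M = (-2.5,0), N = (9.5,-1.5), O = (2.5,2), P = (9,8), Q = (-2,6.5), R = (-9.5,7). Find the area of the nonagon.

Apply the shoelace formula: 2A = Σ (x_i·y_{i+1} − x_{i+1}·y_i), indices taken mod 9.
Cross-terms: 17.5, 57.5, -7.5, 3.75, 22.75, 2, 74.5, 47.75, -2  ⇒  Σ = 216.25
Area = |Σ|/2 = 108.125.

108.125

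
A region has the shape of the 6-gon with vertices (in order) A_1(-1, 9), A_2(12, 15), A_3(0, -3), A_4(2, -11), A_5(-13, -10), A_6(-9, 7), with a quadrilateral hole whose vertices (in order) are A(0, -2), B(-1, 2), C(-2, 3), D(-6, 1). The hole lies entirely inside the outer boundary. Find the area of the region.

Outer boundary:
Apply the surveyor's formula: 2A = Σ (x_i·y_{i+1} − x_{i+1}·y_i), indices taken mod 6.
Cross-terms: -123, -36, 6, -163, -181, -74  ⇒  Σ = -571
Area = |Σ|/2 = 285.5.
Hole:
Cross-terms: -2, 1, 16, 12  ⇒  Σ = 27
Area = |Σ|/2 = 13.5.
Net area = 285.5 − 13.5 = 272.

272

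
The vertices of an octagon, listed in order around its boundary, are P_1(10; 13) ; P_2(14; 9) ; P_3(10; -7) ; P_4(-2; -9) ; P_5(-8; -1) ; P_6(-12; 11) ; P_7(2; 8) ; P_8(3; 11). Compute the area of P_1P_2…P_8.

P_1→P_2: (10)(9) − (14)(13) = -92
P_2→P_3: (14)(-7) − (10)(9) = -188
P_3→P_4: (10)(-9) − (-2)(-7) = -104
P_4→P_5: (-2)(-1) − (-8)(-9) = -70
P_5→P_6: (-8)(11) − (-12)(-1) = -100
P_6→P_7: (-12)(8) − (2)(11) = -118
P_7→P_8: (2)(11) − (3)(8) = -2
P_8→P_1: (3)(13) − (10)(11) = -71
Σ = -745
Area = |Σ|/2 = 372.5.

372.5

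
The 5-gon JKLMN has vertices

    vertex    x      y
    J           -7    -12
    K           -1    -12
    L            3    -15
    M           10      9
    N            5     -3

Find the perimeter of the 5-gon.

|JK| = √((6)² + (0)²) = √36 = 6
|KL| = √((4)² + (-3)²) = √25 = 5
|LM| = √((7)² + (24)²) = √625 = 25
|MN| = √((-5)² + (-12)²) = √169 = 13
|NJ| = √((-12)² + (-9)²) = √225 = 15
Perimeter = 6 + 5 + 25 + 13 + 15 = 64.

64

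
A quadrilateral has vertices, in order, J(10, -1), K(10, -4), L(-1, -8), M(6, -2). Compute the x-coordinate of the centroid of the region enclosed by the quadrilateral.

Apply the shoelace (surveyor's) formula. First the cross-terms c_i = x_i·y_{i+1} − x_{i+1}·y_i:
  -30, -84, 50, 14  ⇒  2A = -50, A = -25.
Then Σ (x_i + x_{i+1})·c_i = -882, so x̄ = -882 / (6·(-25)) = 5.88.

5.88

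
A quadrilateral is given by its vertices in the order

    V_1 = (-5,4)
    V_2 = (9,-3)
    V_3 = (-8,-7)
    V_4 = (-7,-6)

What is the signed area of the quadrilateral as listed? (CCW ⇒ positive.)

Apply the surveyor's formula: 2A = Σ (x_i·y_{i+1} − x_{i+1}·y_i), indices taken mod 4.
Σ = (-21) + (-87) + (-1) + (-58) = -167
Signed area = Σ/2 = -83.5 (negative ⇒ clockwise traversal).

-83.5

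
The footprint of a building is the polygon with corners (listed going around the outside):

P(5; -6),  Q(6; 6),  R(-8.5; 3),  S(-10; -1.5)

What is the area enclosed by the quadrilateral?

122.625

P→Q: (5)(6) − (6)(-6) = 66
Q→R: (6)(3) − (-8.5)(6) = 69
R→S: (-8.5)(-1.5) − (-10)(3) = 42.75
S→P: (-10)(-6) − (5)(-1.5) = 67.5
Σ = 245.25
Area = |Σ|/2 = 122.625.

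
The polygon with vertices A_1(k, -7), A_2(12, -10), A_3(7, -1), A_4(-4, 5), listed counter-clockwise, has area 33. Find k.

9

Write out the shoelace sum; only the two edges meeting at A_1 involve k:
2·Area = [((-4)·(-7) − k·5) + (k·(-10) − 12·(-7))] + 89
       = -15·k + 201 = 66
⇒ k = 9.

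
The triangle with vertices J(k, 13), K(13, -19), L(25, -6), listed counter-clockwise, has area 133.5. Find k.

22

The doubled signed area Σ (x_i y_{i+1} − x_{i+1} y_i) is linear in k.
With k=0 it equals 553; the coefficient of k is -13 (from the two edges through J).
So -13·k + 553 = 2·133.5 = 267 ⇒ k = 22.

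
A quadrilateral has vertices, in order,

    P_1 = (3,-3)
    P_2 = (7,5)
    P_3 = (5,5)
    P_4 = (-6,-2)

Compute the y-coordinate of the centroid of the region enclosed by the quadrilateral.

Apply the shoelace formula. First the cross-terms c_i = x_i·y_{i+1} − x_{i+1}·y_i:
  36, 10, 20, 24  ⇒  2A = 90, A = 45.
Then Σ (y_i + y_{i+1})·c_i = 112, so ȳ = 112 / (6·45) = 56/135.

56/135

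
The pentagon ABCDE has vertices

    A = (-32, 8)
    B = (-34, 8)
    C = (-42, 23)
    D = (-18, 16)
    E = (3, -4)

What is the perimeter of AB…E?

110

|AB| = √((-2)² + (0)²) = √4 = 2
|BC| = √((-8)² + (15)²) = √289 = 17
|CD| = √((24)² + (-7)²) = √625 = 25
|DE| = √((21)² + (-20)²) = √841 = 29
|EA| = √((-35)² + (12)²) = √1369 = 37
Perimeter = 2 + 17 + 25 + 29 + 37 = 110.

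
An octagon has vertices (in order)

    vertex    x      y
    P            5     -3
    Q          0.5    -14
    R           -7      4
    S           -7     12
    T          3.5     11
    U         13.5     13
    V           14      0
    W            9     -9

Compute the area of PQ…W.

Σ = (-68.5) + (-96) + (-56) + (-119) + (-103) + (-182) + (-126) + (18) = -732.5
Area = |Σ|/2 = 366.25.

366.25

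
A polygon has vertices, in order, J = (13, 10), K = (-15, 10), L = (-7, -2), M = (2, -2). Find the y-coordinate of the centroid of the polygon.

Apply the surveyor's formula. First the cross-terms c_i = x_i·y_{i+1} − x_{i+1}·y_i:
  280, 100, 18, 46  ⇒  2A = 444, A = 222.
Then Σ (y_i + y_{i+1})·c_i = 6696, so ȳ = 6696 / (6·222) = 186/37.

186/37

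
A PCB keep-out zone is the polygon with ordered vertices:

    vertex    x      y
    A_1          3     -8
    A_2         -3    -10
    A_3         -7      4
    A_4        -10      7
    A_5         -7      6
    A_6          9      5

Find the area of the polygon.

A_1→A_2: (3)(-10) − (-3)(-8) = -54
A_2→A_3: (-3)(4) − (-7)(-10) = -82
A_3→A_4: (-7)(7) − (-10)(4) = -9
A_4→A_5: (-10)(6) − (-7)(7) = -11
A_5→A_6: (-7)(5) − (9)(6) = -89
A_6→A_1: (9)(-8) − (3)(5) = -87
Σ = -332
Area = |Σ|/2 = 166.

166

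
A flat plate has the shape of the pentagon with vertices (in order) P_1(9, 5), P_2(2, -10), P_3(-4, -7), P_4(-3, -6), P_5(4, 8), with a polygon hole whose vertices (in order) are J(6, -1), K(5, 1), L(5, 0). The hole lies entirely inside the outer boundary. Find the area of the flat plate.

101

Outer boundary:
Apply Gauss's area formula: 2A = Σ (x_i·y_{i+1} − x_{i+1}·y_i), indices taken mod 5.
Σ = (-100) + (-54) + (3) + (0) + (-52) = -203
Area = |Σ|/2 = 101.5.
Hole:
Apply the shoelace (surveyor's) formula: 2A = Σ (x_i·y_{i+1} − x_{i+1}·y_i), indices taken mod 3.
J→K: (6)(1) − (5)(-1) = 11
K→L: (5)(0) − (5)(1) = -5
L→J: (5)(-1) − (6)(0) = -5
Σ = 1
Area = |Σ|/2 = 0.5.
Net area = 101.5 − 0.5 = 101.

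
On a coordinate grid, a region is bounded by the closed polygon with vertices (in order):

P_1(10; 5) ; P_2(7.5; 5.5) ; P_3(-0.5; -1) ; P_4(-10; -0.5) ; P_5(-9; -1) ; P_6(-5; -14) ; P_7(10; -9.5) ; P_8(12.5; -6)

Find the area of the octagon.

249.125

Σ = (17.5) + (-4.75) + (-9.75) + (5.5) + (121) + (187.5) + (58.75) + (122.5) = 498.25
Area = |Σ|/2 = 249.125.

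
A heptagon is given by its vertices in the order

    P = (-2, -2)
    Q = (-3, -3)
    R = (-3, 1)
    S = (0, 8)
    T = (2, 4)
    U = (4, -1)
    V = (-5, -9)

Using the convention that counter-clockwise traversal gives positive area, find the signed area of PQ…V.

Apply Gauss's area formula: 2A = Σ (x_i·y_{i+1} − x_{i+1}·y_i), indices taken mod 7.
Σ = (0) + (-12) + (-24) + (-16) + (-18) + (-41) + (-8) = -119
Signed area = Σ/2 = -59.5 (negative ⇒ clockwise traversal).

-59.5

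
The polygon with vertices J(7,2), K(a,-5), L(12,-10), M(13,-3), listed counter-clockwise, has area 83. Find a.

0

Write out the shoelace sum; only the two edges meeting at K involve a:
2·Area = [(7·(-5) − a·2) + (a·(-10) − 12·(-5))] + 141
       = -12·a + 166 = 166
⇒ a = 0.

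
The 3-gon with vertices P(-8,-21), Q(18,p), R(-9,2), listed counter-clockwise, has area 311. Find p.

The doubled signed area Σ (x_i y_{i+1} − x_{i+1} y_i) is linear in p.
With p=0 it equals 619; the coefficient of p is 1 (from the two edges through Q).
So 1·p + 619 = 2·311 = 622 ⇒ p = 3.

3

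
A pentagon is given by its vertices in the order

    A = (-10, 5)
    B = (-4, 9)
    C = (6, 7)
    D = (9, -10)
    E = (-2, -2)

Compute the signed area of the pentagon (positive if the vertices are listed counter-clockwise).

-171.5

Apply Gauss's area formula: 2A = Σ (x_i·y_{i+1} − x_{i+1}·y_i), indices taken mod 5.
Cross-terms: -70, -82, -123, -38, -30  ⇒  Σ = -343
Signed area = Σ/2 = -171.5 (negative ⇒ clockwise traversal).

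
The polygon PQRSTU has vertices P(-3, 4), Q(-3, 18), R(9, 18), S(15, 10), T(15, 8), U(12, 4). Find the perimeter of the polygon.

58

|PQ| = √((0)² + (14)²) = √196 = 14
|QR| = √((12)² + (0)²) = √144 = 12
|RS| = √((6)² + (-8)²) = √100 = 10
|ST| = √((0)² + (-2)²) = √4 = 2
|TU| = √((-3)² + (-4)²) = √25 = 5
|UP| = √((-15)² + (0)²) = √225 = 15
Perimeter = 14 + 12 + 10 + 2 + 5 + 15 = 58.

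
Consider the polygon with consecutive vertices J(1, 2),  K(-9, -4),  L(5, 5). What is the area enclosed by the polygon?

3

Apply the shoelace (surveyor's) formula: 2A = Σ (x_i·y_{i+1} − x_{i+1}·y_i), indices taken mod 3.
Cross-terms: 14, -25, 5  ⇒  Σ = -6
Area = |Σ|/2 = 3.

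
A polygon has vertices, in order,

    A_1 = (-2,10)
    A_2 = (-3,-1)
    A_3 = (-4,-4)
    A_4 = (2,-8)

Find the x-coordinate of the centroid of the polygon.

-74/63

Apply the shoelace formula. First the cross-terms c_i = x_i·y_{i+1} − x_{i+1}·y_i:
  32, 8, 40, 4  ⇒  2A = 84, A = 42.
Then Σ (x_i + x_{i+1})·c_i = -296, so x̄ = -296 / (6·42) = -74/63.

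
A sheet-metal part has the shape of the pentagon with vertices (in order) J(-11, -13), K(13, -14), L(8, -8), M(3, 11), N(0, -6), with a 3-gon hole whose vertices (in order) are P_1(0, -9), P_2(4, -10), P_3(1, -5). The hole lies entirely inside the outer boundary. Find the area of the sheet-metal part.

171

Outer boundary:
Apply the surveyor's formula: 2A = Σ (x_i·y_{i+1} − x_{i+1}·y_i), indices taken mod 5.
Σ = (323) + (8) + (112) + (-18) + (-66) = 359
Area = |Σ|/2 = 179.5.
Hole:
Σ = (36) + (-10) + (-9) = 17
Area = |Σ|/2 = 8.5.
Net area = 179.5 − 8.5 = 171.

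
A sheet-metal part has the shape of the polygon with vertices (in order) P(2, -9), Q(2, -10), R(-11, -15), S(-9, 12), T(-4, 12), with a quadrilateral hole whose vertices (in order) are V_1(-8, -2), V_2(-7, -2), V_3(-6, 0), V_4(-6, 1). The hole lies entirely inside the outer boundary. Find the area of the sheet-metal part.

226.5

Outer boundary:
Σ = (-2) + (-140) + (-267) + (-60) + (12) = -457
Area = |Σ|/2 = 228.5.
Hole:
Apply the shoelace formula: 2A = Σ (x_i·y_{i+1} − x_{i+1}·y_i), indices taken mod 4.
V_1→V_2: (-8)(-2) − (-7)(-2) = 2
V_2→V_3: (-7)(0) − (-6)(-2) = -12
V_3→V_4: (-6)(1) − (-6)(0) = -6
V_4→V_1: (-6)(-2) − (-8)(1) = 20
Σ = 4
Area = |Σ|/2 = 2.
Net area = 228.5 − 2 = 226.5.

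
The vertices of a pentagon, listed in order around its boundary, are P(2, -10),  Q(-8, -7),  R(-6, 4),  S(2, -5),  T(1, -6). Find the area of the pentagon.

75.5

Σ = (-94) + (-74) + (22) + (-7) + (2) = -151
Area = |Σ|/2 = 75.5.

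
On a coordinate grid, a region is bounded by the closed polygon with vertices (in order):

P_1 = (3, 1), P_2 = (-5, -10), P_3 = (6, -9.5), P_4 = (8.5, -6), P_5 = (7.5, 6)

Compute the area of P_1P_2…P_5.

106.375

Apply Gauss's area formula: 2A = Σ (x_i·y_{i+1} − x_{i+1}·y_i), indices taken mod 5.
Σ = (-25) + (107.5) + (44.75) + (96) + (-10.5) = 212.75
Area = |Σ|/2 = 106.375.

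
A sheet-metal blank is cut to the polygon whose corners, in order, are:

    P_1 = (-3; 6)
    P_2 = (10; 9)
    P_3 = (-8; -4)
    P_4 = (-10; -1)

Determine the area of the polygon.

75

Apply the surveyor's formula: 2A = Σ (x_i·y_{i+1} − x_{i+1}·y_i), indices taken mod 4.
Σ = (-87) + (32) + (-32) + (-63) = -150
Area = |Σ|/2 = 75.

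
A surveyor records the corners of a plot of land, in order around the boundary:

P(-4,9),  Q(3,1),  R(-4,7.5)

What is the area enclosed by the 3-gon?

P→Q: (-4)(1) − (3)(9) = -31
Q→R: (3)(7.5) − (-4)(1) = 26.5
R→P: (-4)(9) − (-4)(7.5) = -6
Σ = -10.5
Area = |Σ|/2 = 5.25.

5.25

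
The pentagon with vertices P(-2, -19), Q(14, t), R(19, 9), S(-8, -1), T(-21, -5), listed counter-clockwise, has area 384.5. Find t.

Write out the shoelace sum; only the two edges meeting at Q involve t:
2·Area = [((-2)·t − 14·(-19)) + (14·9 − 19·t)] + 461
       = -21·t + 853 = 769
⇒ t = 4.

4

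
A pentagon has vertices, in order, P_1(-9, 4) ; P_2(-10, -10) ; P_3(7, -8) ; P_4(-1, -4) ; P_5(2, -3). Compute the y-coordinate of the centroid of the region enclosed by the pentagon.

-262/59

Apply the surveyor's formula. First the cross-terms c_i = x_i·y_{i+1} − x_{i+1}·y_i:
  130, 150, -36, 11, -19  ⇒  2A = 236, A = 118.
Then Σ (y_i + y_{i+1})·c_i = -3144, so ȳ = -3144 / (6·118) = -262/59.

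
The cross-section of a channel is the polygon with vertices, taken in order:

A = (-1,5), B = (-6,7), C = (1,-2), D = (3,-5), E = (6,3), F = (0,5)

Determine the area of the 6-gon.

51.5

Apply the surveyor's formula: 2A = Σ (x_i·y_{i+1} − x_{i+1}·y_i), indices taken mod 6.
Σ = (23) + (5) + (1) + (39) + (30) + (5) = 103
Area = |Σ|/2 = 51.5.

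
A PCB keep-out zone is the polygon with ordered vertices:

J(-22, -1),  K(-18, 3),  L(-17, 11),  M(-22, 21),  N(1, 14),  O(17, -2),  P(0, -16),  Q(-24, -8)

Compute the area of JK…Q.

861.5

Apply the shoelace (surveyor's) formula: 2A = Σ (x_i·y_{i+1} − x_{i+1}·y_i), indices taken mod 8.
J→K: (-22)(3) − (-18)(-1) = -84
K→L: (-18)(11) − (-17)(3) = -147
L→M: (-17)(21) − (-22)(11) = -115
M→N: (-22)(14) − (1)(21) = -329
N→O: (1)(-2) − (17)(14) = -240
O→P: (17)(-16) − (0)(-2) = -272
P→Q: (0)(-8) − (-24)(-16) = -384
Q→J: (-24)(-1) − (-22)(-8) = -152
Σ = -1723
Area = |Σ|/2 = 861.5.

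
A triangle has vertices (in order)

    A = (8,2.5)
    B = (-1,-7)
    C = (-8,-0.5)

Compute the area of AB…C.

62.5

Apply Gauss's area formula: 2A = Σ (x_i·y_{i+1} − x_{i+1}·y_i), indices taken mod 3.
Σ = (-53.5) + (-55.5) + (-16) = -125
Area = |Σ|/2 = 62.5.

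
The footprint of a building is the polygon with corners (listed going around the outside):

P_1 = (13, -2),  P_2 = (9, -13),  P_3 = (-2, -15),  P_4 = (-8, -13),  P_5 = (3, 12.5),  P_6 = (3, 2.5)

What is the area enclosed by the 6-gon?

267.75

Apply the surveyor's formula: 2A = Σ (x_i·y_{i+1} − x_{i+1}·y_i), indices taken mod 6.
Σ = (-151) + (-161) + (-94) + (-61) + (-30) + (-38.5) = -535.5
Area = |Σ|/2 = 267.75.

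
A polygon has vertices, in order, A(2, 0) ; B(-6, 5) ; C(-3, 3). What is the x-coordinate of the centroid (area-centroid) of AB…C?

-7/3

Apply Gauss's area formula. First the cross-terms c_i = x_i·y_{i+1} − x_{i+1}·y_i:
  10, -3, -6  ⇒  2A = 1, A = 0.5.
Then Σ (x_i + x_{i+1})·c_i = -7, so x̄ = -7 / (6·0.5) = -7/3.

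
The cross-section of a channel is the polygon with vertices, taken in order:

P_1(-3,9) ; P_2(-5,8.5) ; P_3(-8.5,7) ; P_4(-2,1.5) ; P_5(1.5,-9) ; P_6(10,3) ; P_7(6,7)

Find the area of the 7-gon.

147.625

P_1→P_2: (-3)(8.5) − (-5)(9) = 19.5
P_2→P_3: (-5)(7) − (-8.5)(8.5) = 37.25
P_3→P_4: (-8.5)(1.5) − (-2)(7) = 1.25
P_4→P_5: (-2)(-9) − (1.5)(1.5) = 15.75
P_5→P_6: (1.5)(3) − (10)(-9) = 94.5
P_6→P_7: (10)(7) − (6)(3) = 52
P_7→P_1: (6)(9) − (-3)(7) = 75
Σ = 295.25
Area = |Σ|/2 = 147.625.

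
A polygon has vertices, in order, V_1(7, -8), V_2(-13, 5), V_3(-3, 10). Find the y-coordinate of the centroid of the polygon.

Apply the shoelace (surveyor's) formula. First the cross-terms c_i = x_i·y_{i+1} − x_{i+1}·y_i:
  -69, -115, -46  ⇒  2A = -230, A = -115.
Then Σ (y_i + y_{i+1})·c_i = -1610, so ȳ = -1610 / (6·(-115)) = 7/3.

7/3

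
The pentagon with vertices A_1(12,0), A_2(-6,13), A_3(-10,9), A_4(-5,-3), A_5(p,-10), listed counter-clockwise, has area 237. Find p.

-1

The doubled signed area Σ (x_i y_{i+1} − x_{i+1} y_i) is linear in p.
With p=0 it equals 477; the coefficient of p is 3 (from the two edges through A_5).
So 3·p + 477 = 2·237 = 474 ⇒ p = -1.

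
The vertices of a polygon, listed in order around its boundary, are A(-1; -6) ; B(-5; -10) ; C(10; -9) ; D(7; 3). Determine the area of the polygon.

Apply the shoelace (surveyor's) formula: 2A = Σ (x_i·y_{i+1} − x_{i+1}·y_i), indices taken mod 4.
A→B: (-1)(-10) − (-5)(-6) = -20
B→C: (-5)(-9) − (10)(-10) = 145
C→D: (10)(3) − (7)(-9) = 93
D→A: (7)(-6) − (-1)(3) = -39
Σ = 179
Area = |Σ|/2 = 89.5.

89.5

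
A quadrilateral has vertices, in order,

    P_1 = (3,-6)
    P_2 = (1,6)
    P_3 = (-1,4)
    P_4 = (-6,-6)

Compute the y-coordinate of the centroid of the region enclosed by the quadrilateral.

Apply the surveyor's formula. First the cross-terms c_i = x_i·y_{i+1} − x_{i+1}·y_i:
  24, 10, 30, 54  ⇒  2A = 118, A = 59.
Then Σ (y_i + y_{i+1})·c_i = -608, so ȳ = -608 / (6·59) = -304/177.

-304/177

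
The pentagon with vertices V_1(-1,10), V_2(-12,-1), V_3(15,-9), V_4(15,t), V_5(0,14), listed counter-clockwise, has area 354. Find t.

The doubled signed area Σ (x_i y_{i+1} − x_{i+1} y_i) is linear in t.
With t=0 it equals 603; the coefficient of t is 15 (from the two edges through V_4).
So 15·t + 603 = 2·354 = 708 ⇒ t = 7.

7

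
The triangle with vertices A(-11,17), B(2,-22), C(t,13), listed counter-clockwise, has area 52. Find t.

-7

Write out the shoelace sum; only the two edges meeting at C involve t:
2·Area = [(2·13 − t·(-22)) + (t·17 − (-11)·13)] + 208
       = 39·t + 377 = 104
⇒ t = -7.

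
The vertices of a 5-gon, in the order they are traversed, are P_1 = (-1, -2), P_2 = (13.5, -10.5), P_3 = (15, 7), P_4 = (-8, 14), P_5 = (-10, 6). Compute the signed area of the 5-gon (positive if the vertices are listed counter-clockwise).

336.75

Apply the surveyor's formula: 2A = Σ (x_i·y_{i+1} − x_{i+1}·y_i), indices taken mod 5.
Σ = (37.5) + (252) + (266) + (92) + (26) = 673.5
Signed area = Σ/2 = 336.75 (positive ⇒ counter-clockwise traversal).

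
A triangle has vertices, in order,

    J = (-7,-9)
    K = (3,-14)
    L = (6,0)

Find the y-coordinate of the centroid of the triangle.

-23/3

Apply Gauss's area formula. First the cross-terms c_i = x_i·y_{i+1} − x_{i+1}·y_i:
  125, 84, -54  ⇒  2A = 155, A = 77.5.
Then Σ (y_i + y_{i+1})·c_i = -3565, so ȳ = -3565 / (6·77.5) = -23/3.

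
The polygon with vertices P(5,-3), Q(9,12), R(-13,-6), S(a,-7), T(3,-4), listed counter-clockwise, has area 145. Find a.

The doubled signed area Σ (x_i y_{i+1} − x_{i+1} y_i) is linear in a.
With a=0 it equals 312; the coefficient of a is 2 (from the two edges through S).
So 2·a + 312 = 2·145 = 290 ⇒ a = -11.

-11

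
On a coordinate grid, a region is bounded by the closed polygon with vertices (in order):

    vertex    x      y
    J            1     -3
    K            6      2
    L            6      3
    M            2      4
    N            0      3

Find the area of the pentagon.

Apply the surveyor's formula: 2A = Σ (x_i·y_{i+1} − x_{i+1}·y_i), indices taken mod 5.
Σ = (20) + (6) + (18) + (6) + (-3) = 47
Area = |Σ|/2 = 23.5.

23.5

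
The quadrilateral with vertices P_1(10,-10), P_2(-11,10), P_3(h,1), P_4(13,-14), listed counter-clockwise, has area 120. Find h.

The doubled signed area Σ (x_i y_{i+1} − x_{i+1} y_i) is linear in h.
With h=0 it equals -24; the coefficient of h is -24 (from the two edges through P_3).
So -24·h + -24 = 2·120 = 240 ⇒ h = -11.

-11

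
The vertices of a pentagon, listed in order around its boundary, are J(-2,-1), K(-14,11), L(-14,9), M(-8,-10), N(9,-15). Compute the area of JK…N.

187.5

Σ = (-36) + (28) + (212) + (210) + (-39) = 375
Area = |Σ|/2 = 187.5.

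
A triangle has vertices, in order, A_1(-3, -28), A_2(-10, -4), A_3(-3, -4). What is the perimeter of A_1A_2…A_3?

|A_1A_2| = √((-7)² + (24)²) = √625 = 25
|A_2A_3| = √((7)² + (0)²) = √49 = 7
|A_3A_1| = √((0)² + (-24)²) = √576 = 24
Perimeter = 25 + 7 + 24 = 56.

56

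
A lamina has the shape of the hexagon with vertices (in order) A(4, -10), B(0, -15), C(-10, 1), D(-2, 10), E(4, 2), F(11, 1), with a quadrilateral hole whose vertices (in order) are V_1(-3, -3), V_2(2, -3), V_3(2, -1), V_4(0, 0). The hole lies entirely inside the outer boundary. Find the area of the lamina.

Outer boundary:
Apply the shoelace formula: 2A = Σ (x_i·y_{i+1} − x_{i+1}·y_i), indices taken mod 6.
A→B: (4)(-15) − (0)(-10) = -60
B→C: (0)(1) − (-10)(-15) = -150
C→D: (-10)(10) − (-2)(1) = -98
D→E: (-2)(2) − (4)(10) = -44
E→F: (4)(1) − (11)(2) = -18
F→A: (11)(-10) − (4)(1) = -114
Σ = -484
Area = |Σ|/2 = 242.
Hole:
Apply the shoelace formula: 2A = Σ (x_i·y_{i+1} − x_{i+1}·y_i), indices taken mod 4.
Cross-terms: 15, 4, 0, 0  ⇒  Σ = 19
Area = |Σ|/2 = 9.5.
Net area = 242 − 9.5 = 232.5.

232.5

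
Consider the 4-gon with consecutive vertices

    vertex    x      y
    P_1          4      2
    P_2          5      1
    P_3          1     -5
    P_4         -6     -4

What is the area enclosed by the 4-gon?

31

P_1→P_2: (4)(1) − (5)(2) = -6
P_2→P_3: (5)(-5) − (1)(1) = -26
P_3→P_4: (1)(-4) − (-6)(-5) = -34
P_4→P_1: (-6)(2) − (4)(-4) = 4
Σ = -62
Area = |Σ|/2 = 31.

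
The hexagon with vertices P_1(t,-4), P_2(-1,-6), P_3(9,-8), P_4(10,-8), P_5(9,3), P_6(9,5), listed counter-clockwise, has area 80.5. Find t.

-1

The doubled signed area Σ (x_i y_{i+1} − x_{i+1} y_i) is linear in t.
With t=0 it equals 150; the coefficient of t is -11 (from the two edges through P_1).
So -11·t + 150 = 2·80.5 = 161 ⇒ t = -1.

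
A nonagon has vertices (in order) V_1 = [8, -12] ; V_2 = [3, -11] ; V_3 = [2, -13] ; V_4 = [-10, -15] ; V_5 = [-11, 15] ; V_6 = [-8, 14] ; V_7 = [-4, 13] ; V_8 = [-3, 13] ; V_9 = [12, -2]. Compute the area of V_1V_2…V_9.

458.5

Apply the surveyor's formula: 2A = Σ (x_i·y_{i+1} − x_{i+1}·y_i), indices taken mod 9.
Σ = (-52) + (-17) + (-160) + (-315) + (-34) + (-48) + (-13) + (-150) + (-128) = -917
Area = |Σ|/2 = 458.5.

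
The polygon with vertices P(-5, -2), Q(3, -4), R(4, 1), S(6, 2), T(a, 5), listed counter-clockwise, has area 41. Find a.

5

Write out the shoelace sum; only the two edges meeting at T involve a:
2·Area = [(6·5 − a·2) + (a·(-2) − (-5)·5)] + 47
       = -4·a + 102 = 82
⇒ a = 5.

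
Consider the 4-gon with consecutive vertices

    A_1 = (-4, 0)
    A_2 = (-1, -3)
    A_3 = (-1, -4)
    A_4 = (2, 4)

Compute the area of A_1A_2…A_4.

16.5

Apply the surveyor's formula: 2A = Σ (x_i·y_{i+1} − x_{i+1}·y_i), indices taken mod 4.
A_1→A_2: (-4)(-3) − (-1)(0) = 12
A_2→A_3: (-1)(-4) − (-1)(-3) = 1
A_3→A_4: (-1)(4) − (2)(-4) = 4
A_4→A_1: (2)(0) − (-4)(4) = 16
Σ = 33
Area = |Σ|/2 = 16.5.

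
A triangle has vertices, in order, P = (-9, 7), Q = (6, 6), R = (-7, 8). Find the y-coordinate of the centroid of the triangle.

7

Apply the surveyor's formula. First the cross-terms c_i = x_i·y_{i+1} − x_{i+1}·y_i:
  -96, 90, 23  ⇒  2A = 17, A = 8.5.
Then Σ (y_i + y_{i+1})·c_i = 357, so ȳ = 357 / (6·8.5) = 7.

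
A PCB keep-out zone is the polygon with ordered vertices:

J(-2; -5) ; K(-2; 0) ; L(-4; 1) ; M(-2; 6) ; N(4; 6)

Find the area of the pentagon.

39

Σ = (-10) + (-2) + (-22) + (-36) + (-8) = -78
Area = |Σ|/2 = 39.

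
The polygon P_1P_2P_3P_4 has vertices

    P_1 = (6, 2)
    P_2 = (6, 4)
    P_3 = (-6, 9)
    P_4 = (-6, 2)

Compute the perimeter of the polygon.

|P_1P_2| = √((0)² + (2)²) = √4 = 2
|P_2P_3| = √((-12)² + (5)²) = √169 = 13
|P_3P_4| = √((0)² + (-7)²) = √49 = 7
|P_4P_1| = √((12)² + (0)²) = √144 = 12
Perimeter = 2 + 13 + 7 + 12 = 34.

34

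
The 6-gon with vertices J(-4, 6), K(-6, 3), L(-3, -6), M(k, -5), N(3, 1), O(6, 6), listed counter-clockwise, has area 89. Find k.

1

Write out the shoelace sum; only the two edges meeting at M involve k:
2·Area = [((-3)·(-5) − k·(-6)) + (k·1 − 3·(-5))] + 141
       = 7·k + 171 = 178
⇒ k = 1.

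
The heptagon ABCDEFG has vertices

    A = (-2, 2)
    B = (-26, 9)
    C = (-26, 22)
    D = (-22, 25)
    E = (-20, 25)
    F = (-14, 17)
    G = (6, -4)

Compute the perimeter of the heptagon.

94

|AB| = √((-24)² + (7)²) = √625 = 25
|BC| = √((0)² + (13)²) = √169 = 13
|CD| = √((4)² + (3)²) = √25 = 5
|DE| = √((2)² + (0)²) = √4 = 2
|EF| = √((6)² + (-8)²) = √100 = 10
|FG| = √((20)² + (-21)²) = √841 = 29
|GA| = √((-8)² + (6)²) = √100 = 10
Perimeter = 25 + 13 + 5 + 2 + 10 + 29 + 10 = 94.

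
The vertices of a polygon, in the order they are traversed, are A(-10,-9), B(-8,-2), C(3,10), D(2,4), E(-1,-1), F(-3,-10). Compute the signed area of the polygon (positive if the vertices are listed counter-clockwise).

-99

Σ = (-52) + (-74) + (-8) + (2) + (7) + (-73) = -198
Signed area = Σ/2 = -99 (negative ⇒ clockwise traversal).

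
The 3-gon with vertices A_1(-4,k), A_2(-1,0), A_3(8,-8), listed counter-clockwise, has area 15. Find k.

Write out the shoelace sum; only the two edges meeting at A_1 involve k:
2·Area = [(8·k − (-4)·(-8)) + ((-4)·0 − (-1)·k)] + 8
       = 9·k + -24 = 30
⇒ k = 6.

6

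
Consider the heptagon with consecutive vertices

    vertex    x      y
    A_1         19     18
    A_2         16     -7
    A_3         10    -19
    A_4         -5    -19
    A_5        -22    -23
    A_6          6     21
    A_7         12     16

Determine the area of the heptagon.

Apply the shoelace (surveyor's) formula: 2A = Σ (x_i·y_{i+1} − x_{i+1}·y_i), indices taken mod 7.
A_1→A_2: (19)(-7) − (16)(18) = -421
A_2→A_3: (16)(-19) − (10)(-7) = -234
A_3→A_4: (10)(-19) − (-5)(-19) = -285
A_4→A_5: (-5)(-23) − (-22)(-19) = -303
A_5→A_6: (-22)(21) − (6)(-23) = -324
A_6→A_7: (6)(16) − (12)(21) = -156
A_7→A_1: (12)(18) − (19)(16) = -88
Σ = -1811
Area = |Σ|/2 = 905.5.

905.5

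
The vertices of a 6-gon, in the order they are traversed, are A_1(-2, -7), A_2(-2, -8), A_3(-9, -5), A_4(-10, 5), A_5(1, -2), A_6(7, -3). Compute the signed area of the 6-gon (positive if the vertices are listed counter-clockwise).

-92

Apply the surveyor's formula: 2A = Σ (x_i·y_{i+1} − x_{i+1}·y_i), indices taken mod 6.
Σ = (2) + (-62) + (-95) + (15) + (11) + (-55) = -184
Signed area = Σ/2 = -92 (negative ⇒ clockwise traversal).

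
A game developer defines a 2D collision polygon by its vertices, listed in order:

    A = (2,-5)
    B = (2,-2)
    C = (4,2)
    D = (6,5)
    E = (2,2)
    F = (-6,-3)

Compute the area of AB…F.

35

Σ = (6) + (12) + (8) + (2) + (6) + (36) = 70
Area = |Σ|/2 = 35.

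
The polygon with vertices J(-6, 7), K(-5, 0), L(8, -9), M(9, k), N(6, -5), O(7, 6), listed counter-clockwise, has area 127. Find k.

The doubled signed area Σ (x_i y_{i+1} − x_{i+1} y_i) is linear in k.
With k=0 it equals 272; the coefficient of k is 2 (from the two edges through M).
So 2·k + 272 = 2·127 = 254 ⇒ k = -9.

-9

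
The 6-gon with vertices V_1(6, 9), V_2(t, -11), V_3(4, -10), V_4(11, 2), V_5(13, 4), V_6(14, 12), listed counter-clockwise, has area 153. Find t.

The doubled signed area Σ (x_i y_{i+1} − x_{i+1} y_i) is linear in t.
With t=0 it equals 268; the coefficient of t is -19 (from the two edges through V_2).
So -19·t + 268 = 2·153 = 306 ⇒ t = -2.

-2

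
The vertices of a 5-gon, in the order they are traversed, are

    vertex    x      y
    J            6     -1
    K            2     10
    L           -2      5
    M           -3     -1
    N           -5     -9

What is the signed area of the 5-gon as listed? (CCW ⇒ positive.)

Σ = (62) + (30) + (17) + (22) + (59) = 190
Signed area = Σ/2 = 95 (positive ⇒ counter-clockwise traversal).

95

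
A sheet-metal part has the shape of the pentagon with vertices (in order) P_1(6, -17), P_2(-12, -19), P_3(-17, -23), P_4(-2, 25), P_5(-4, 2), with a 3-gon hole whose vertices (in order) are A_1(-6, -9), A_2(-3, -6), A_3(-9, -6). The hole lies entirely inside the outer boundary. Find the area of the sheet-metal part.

Outer boundary:
Apply the shoelace (surveyor's) formula: 2A = Σ (x_i·y_{i+1} − x_{i+1}·y_i), indices taken mod 5.
Σ = (-318) + (-47) + (-471) + (96) + (56) = -684
Area = |Σ|/2 = 342.
Hole:
Apply the shoelace formula: 2A = Σ (x_i·y_{i+1} − x_{i+1}·y_i), indices taken mod 3.
Σ = (9) + (-36) + (45) = 18
Area = |Σ|/2 = 9.
Net area = 342 − 9 = 333.

333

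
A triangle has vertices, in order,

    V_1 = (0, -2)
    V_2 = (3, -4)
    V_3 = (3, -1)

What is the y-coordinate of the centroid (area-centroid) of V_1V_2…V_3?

Apply Gauss's area formula. First the cross-terms c_i = x_i·y_{i+1} − x_{i+1}·y_i:
  6, 9, -6  ⇒  2A = 9, A = 4.5.
Then Σ (y_i + y_{i+1})·c_i = -63, so ȳ = -63 / (6·4.5) = -7/3.

-7/3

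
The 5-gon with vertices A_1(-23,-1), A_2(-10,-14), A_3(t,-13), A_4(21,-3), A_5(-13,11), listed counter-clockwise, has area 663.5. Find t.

14

The doubled signed area Σ (x_i y_{i+1} − x_{i+1} y_i) is linear in t.
With t=0 it equals 1173; the coefficient of t is 11 (from the two edges through A_3).
So 11·t + 1173 = 2·663.5 = 1327 ⇒ t = 14.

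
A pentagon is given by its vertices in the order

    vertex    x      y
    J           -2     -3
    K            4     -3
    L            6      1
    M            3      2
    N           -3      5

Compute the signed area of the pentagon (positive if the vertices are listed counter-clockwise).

44.5

Apply the shoelace (surveyor's) formula: 2A = Σ (x_i·y_{i+1} − x_{i+1}·y_i), indices taken mod 5.
Σ = (18) + (22) + (9) + (21) + (19) = 89
Signed area = Σ/2 = 44.5 (positive ⇒ counter-clockwise traversal).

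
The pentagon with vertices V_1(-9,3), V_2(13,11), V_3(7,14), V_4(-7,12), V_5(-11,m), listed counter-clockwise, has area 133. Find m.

Write out the shoelace sum; only the two edges meeting at V_5 involve m:
2·Area = [((-7)·m − (-11)·12) + ((-11)·3 − (-9)·m)] + 149
       = 2·m + 248 = 266
⇒ m = 9.

9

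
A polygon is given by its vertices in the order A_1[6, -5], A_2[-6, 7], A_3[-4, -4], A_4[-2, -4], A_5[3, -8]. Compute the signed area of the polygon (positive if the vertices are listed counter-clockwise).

66.5

Apply Gauss's area formula: 2A = Σ (x_i·y_{i+1} − x_{i+1}·y_i), indices taken mod 5.
A_1→A_2: (6)(7) − (-6)(-5) = 12
A_2→A_3: (-6)(-4) − (-4)(7) = 52
A_3→A_4: (-4)(-4) − (-2)(-4) = 8
A_4→A_5: (-2)(-8) − (3)(-4) = 28
A_5→A_1: (3)(-5) − (6)(-8) = 33
Σ = 133
Signed area = Σ/2 = 66.5 (positive ⇒ counter-clockwise traversal).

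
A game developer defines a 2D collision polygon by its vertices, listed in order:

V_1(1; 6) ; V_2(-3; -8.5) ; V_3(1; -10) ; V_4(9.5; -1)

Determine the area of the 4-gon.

100

Cross-terms: 9.5, 38.5, 94, 58  ⇒  Σ = 200
Area = |Σ|/2 = 100.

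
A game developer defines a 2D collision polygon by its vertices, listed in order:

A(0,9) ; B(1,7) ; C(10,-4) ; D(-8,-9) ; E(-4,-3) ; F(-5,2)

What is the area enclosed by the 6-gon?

142.5

Cross-terms: -9, -74, -122, -12, -23, -45  ⇒  Σ = -285
Area = |Σ|/2 = 142.5.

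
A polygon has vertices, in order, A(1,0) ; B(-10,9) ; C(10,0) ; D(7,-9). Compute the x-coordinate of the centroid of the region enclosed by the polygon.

Apply Gauss's area formula. First the cross-terms c_i = x_i·y_{i+1} − x_{i+1}·y_i:
  9, -90, -90, 9  ⇒  2A = -162, A = -81.
Then Σ (x_i + x_{i+1})·c_i = -1539, so x̄ = -1539 / (6·(-81)) = 19/6.

19/6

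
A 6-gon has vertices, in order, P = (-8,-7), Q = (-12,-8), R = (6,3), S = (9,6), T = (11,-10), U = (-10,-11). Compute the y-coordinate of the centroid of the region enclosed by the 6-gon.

Apply Gauss's area formula. First the cross-terms c_i = x_i·y_{i+1} − x_{i+1}·y_i:
  -20, 12, 9, -156, -221, -18  ⇒  2A = -394, A = -197.
Then Σ (y_i + y_{i+1})·c_i = 5910, so ȳ = 5910 / (6·(-197)) = -5.

-5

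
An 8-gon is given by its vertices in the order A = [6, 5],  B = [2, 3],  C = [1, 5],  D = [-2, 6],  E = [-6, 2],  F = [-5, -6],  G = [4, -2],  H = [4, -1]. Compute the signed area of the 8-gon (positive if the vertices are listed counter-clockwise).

86.5

Apply Gauss's area formula: 2A = Σ (x_i·y_{i+1} − x_{i+1}·y_i), indices taken mod 8.
Σ = (8) + (7) + (16) + (32) + (46) + (34) + (4) + (26) = 173
Signed area = Σ/2 = 86.5 (positive ⇒ counter-clockwise traversal).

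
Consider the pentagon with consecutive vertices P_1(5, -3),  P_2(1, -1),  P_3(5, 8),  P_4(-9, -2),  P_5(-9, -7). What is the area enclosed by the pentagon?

90

Apply the surveyor's formula: 2A = Σ (x_i·y_{i+1} − x_{i+1}·y_i), indices taken mod 5.
P_1→P_2: (5)(-1) − (1)(-3) = -2
P_2→P_3: (1)(8) − (5)(-1) = 13
P_3→P_4: (5)(-2) − (-9)(8) = 62
P_4→P_5: (-9)(-7) − (-9)(-2) = 45
P_5→P_1: (-9)(-3) − (5)(-7) = 62
Σ = 180
Area = |Σ|/2 = 90.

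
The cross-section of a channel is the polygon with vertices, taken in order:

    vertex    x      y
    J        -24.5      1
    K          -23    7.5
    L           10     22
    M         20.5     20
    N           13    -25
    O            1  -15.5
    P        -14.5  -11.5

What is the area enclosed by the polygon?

Apply Gauss's area formula: 2A = Σ (x_i·y_{i+1} − x_{i+1}·y_i), indices taken mod 7.
Cross-terms: -160.75, -581, -251, -772.5, -176.5, -236.25, -296.25  ⇒  Σ = -2474.25
Area = |Σ|/2 = 1237.125.

1237.125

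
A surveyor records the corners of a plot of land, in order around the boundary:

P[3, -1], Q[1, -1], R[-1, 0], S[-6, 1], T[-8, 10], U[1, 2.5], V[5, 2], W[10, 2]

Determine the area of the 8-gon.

Apply the surveyor's formula: 2A = Σ (x_i·y_{i+1} − x_{i+1}·y_i), indices taken mod 8.
Cross-terms: -2, -1, -1, -52, -30, -10.5, -10, -16  ⇒  Σ = -122.5
Area = |Σ|/2 = 61.25.

61.25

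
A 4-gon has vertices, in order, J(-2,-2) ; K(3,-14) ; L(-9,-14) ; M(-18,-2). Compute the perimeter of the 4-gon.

56

|JK| = √((5)² + (-12)²) = √169 = 13
|KL| = √((-12)² + (0)²) = √144 = 12
|LM| = √((-9)² + (12)²) = √225 = 15
|MJ| = √((16)² + (0)²) = √256 = 16
Perimeter = 13 + 12 + 15 + 16 = 56.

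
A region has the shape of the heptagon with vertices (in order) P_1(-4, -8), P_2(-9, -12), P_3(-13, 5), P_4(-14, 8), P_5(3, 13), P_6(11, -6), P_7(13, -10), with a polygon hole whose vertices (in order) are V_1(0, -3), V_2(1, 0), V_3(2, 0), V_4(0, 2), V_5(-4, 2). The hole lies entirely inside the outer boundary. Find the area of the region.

387.5

Outer boundary:
Apply the surveyor's formula: 2A = Σ (x_i·y_{i+1} − x_{i+1}·y_i), indices taken mod 7.
Σ = (-24) + (-201) + (-34) + (-206) + (-161) + (-32) + (-144) = -802
Area = |Σ|/2 = 401.
Hole:
V_1→V_2: (0)(0) − (1)(-3) = 3
V_2→V_3: (1)(0) − (2)(0) = 0
V_3→V_4: (2)(2) − (0)(0) = 4
V_4→V_5: (0)(2) − (-4)(2) = 8
V_5→V_1: (-4)(-3) − (0)(2) = 12
Σ = 27
Area = |Σ|/2 = 13.5.
Net area = 401 − 13.5 = 387.5.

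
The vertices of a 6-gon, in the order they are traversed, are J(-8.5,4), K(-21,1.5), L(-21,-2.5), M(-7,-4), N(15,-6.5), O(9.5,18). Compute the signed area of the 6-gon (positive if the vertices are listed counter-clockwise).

425

J→K: (-8.5)(1.5) − (-21)(4) = 71.25
K→L: (-21)(-2.5) − (-21)(1.5) = 84
L→M: (-21)(-4) − (-7)(-2.5) = 66.5
M→N: (-7)(-6.5) − (15)(-4) = 105.5
N→O: (15)(18) − (9.5)(-6.5) = 331.75
O→J: (9.5)(4) − (-8.5)(18) = 191
Σ = 850
Signed area = Σ/2 = 425 (positive ⇒ counter-clockwise traversal).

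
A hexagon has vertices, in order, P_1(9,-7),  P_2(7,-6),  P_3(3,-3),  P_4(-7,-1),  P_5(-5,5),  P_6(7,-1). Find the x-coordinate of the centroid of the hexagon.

Apply the shoelace formula. First the cross-terms c_i = x_i·y_{i+1} − x_{i+1}·y_i:
  -5, -3, -24, -40, -30, -40  ⇒  2A = -142, A = -71.
Then Σ (x_i + x_{i+1})·c_i = -234, so x̄ = -234 / (6·(-71)) = 39/71.

39/71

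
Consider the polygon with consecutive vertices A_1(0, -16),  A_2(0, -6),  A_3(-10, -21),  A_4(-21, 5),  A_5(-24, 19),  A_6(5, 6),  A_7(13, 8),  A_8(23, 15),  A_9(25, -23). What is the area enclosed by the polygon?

Apply the shoelace formula: 2A = Σ (x_i·y_{i+1} − x_{i+1}·y_i), indices taken mod 9.
Cross-terms: 0, -60, -491, -279, -239, -38, 11, -904, -400  ⇒  Σ = -2400
Area = |Σ|/2 = 1200.

1200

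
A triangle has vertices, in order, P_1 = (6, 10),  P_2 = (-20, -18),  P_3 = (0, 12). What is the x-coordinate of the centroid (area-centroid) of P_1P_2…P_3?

-14/3

Apply the surveyor's formula. First the cross-terms c_i = x_i·y_{i+1} − x_{i+1}·y_i:
  92, -240, -72  ⇒  2A = -220, A = -110.
Then Σ (x_i + x_{i+1})·c_i = 3080, so x̄ = 3080 / (6·(-110)) = -14/3.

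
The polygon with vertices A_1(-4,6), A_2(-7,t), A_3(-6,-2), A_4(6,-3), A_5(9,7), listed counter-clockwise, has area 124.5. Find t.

Write out the shoelace sum; only the two edges meeting at A_2 involve t:
2·Area = [((-4)·t − (-7)·6) + ((-7)·(-2) − (-6)·t)] + 181
       = 2·t + 237 = 249
⇒ t = 6.

6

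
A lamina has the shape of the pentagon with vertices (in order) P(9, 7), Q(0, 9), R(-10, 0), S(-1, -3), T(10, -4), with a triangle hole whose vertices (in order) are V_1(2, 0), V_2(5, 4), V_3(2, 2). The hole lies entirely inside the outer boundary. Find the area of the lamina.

167.5

Outer boundary:
Apply the shoelace (surveyor's) formula: 2A = Σ (x_i·y_{i+1} − x_{i+1}·y_i), indices taken mod 5.
P→Q: (9)(9) − (0)(7) = 81
Q→R: (0)(0) − (-10)(9) = 90
R→S: (-10)(-3) − (-1)(0) = 30
S→T: (-1)(-4) − (10)(-3) = 34
T→P: (10)(7) − (9)(-4) = 106
Σ = 341
Area = |Σ|/2 = 170.5.
Hole:
Apply the surveyor's formula: 2A = Σ (x_i·y_{i+1} − x_{i+1}·y_i), indices taken mod 3.
Cross-terms: 8, 2, -4  ⇒  Σ = 6
Area = |Σ|/2 = 3.
Net area = 170.5 − 3 = 167.5.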